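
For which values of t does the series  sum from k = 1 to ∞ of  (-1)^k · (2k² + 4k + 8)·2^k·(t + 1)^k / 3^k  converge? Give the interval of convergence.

(-5/2, 1/2)

Ratio test: |a_{k+1}/a_k| = [(2(k+1)² + 4(k+1) + 8)/(2k² + 4k + 8)] · 2/3 → 2/3 as k → ∞.
The series converges when 2/3 · |t + 1| < 1, giving R = 3/2.
At t = 1/2: the k-th term does not approach 0; divergence by the term test.
At t = -5/2: the terms do not tend to 0, so the series diverges.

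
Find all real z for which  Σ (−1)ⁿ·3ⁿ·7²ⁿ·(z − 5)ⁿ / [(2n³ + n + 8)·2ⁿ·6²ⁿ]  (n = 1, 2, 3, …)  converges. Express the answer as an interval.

[221/49, 269/49]

Apply the ratio test: |a_{n+1}| / |a_n| = [(2n³ + n + 8)/(2(n+1)³ + (n+1) + 8)] · 3·49/(2·36), which tends to 49/24 as n → ∞.
Hence the series converges for |z − 5| < 1/(49/24) = 24/49, so the radius of convergence is 24/49.
At z = 269/49: absolute convergence follows by limit comparison with Σ 1/n³.
At z = 221/49: the series is dominated by a constant times Σ 1/n³, which converges (p = 3 > 1).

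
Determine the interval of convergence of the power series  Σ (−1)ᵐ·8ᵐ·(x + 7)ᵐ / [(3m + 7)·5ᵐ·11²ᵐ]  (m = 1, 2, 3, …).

Ratio test: |a_{m+1}/a_m| = [(3m + 7)/(3(m+1) + 7)] · 8/(5·121) → 8/605 as m → ∞.
Hence the series converges for |x + 7| < 1/(8/605) = 605/8, so the radius of convergence is 605/8.
At x = 549/8: the terms alternate in sign and decrease monotonically to 0 in absolute value (size ~ c/m), so the alternating series test gives convergence.
Endpoint x = -661/8: comparison with the harmonic series Σ 1/m shows the series diverges.

(-661/8, 549/8]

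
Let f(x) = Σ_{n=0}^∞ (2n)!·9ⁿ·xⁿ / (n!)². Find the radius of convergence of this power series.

The ratio of consecutive coefficients is (2n+1)·(2n+2)/(n+1)² · 9 → 36.
The series converges when 36 · |x| < 1, giving R = 1/36.

R = 1/36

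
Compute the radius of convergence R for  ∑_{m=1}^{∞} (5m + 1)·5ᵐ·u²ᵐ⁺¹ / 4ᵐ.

R = 2√5/5

Ratio test: |a_{m+1}/a_m| = [(5(m+1) + 1)/(5m + 1)] · 5/4 → 5/4 as m → ∞.
Since the exponent of u increases by 2 each term, convergence requires |u|² < 4/5, hence R = 2√5/5.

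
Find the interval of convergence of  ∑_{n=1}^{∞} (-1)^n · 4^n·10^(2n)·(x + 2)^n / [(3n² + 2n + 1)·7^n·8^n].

[-107/50, -93/50]

Ratio test: |a_{n+1}/a_n| = [(3n² + 2n + 1)/(3(n+1)² + 2(n+1) + 1)] · 4·100/(7·8) → 50/7 as n → ∞.
The series converges when 50/7 · |x + 2| < 1, giving R = 7/50.
Endpoint x = -93/50: the series is dominated by a constant times Σ 1/n², which converges (p = 2 > 1).
When x = -107/50, the series is dominated by a constant times Σ 1/n², which converges (p = 2 > 1).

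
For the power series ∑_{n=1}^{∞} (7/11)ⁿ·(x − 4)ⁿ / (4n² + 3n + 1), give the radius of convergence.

R = 11/7

Apply the ratio test: |a_{n+1}| / |a_n| = [(4n² + 3n + 1)/(4(n+1)² + 3(n+1) + 1)] · 7/11, which tends to 7/11 as n → ∞.
Hence the series converges for |x − 4| < 1/(7/11) = 11/7, so the radius of convergence is 11/7.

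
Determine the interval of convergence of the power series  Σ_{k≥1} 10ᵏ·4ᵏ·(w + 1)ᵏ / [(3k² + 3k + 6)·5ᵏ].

[-9/8, -7/8]

By the ratio test, |a_{k+1}/a_k| = [(3k² + 3k + 6)/(3(k+1)² + 3(k+1) + 6)] · 10·4/5 → 8.
Convergence for |w + 1| · 8 < 1, i.e. |w + 1| < 1/8. So R = 1/8.
When w = -7/8, the series is dominated by a constant times Σ 1/k², which converges (p = 2 > 1).
Check w = -9/8: the series is dominated by a constant times Σ 1/k², which converges (p = 2 > 1).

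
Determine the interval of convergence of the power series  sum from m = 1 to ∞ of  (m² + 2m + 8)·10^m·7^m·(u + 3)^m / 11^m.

(-221/70, -199/70)

Ratio test: |a_{m+1}/a_m| = [((m+1)² + 2(m+1) + 8)/(m² + 2m + 8)] · 10·7/11 → 70/11 as m → ∞.
Hence the series converges for |u + 3| < 1/(70/11) = 11/70, so the radius of convergence is 11/70.
Endpoint u = -199/70: the m-th term does not approach 0; divergence by the term test.
Check u = -221/70: the terms have absolute value of order m², which does not tend to 0, so the series diverges by the divergence test.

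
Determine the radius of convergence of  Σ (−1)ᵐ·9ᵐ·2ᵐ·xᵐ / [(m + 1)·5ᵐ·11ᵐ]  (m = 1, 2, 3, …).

R = 55/18

Apply the ratio test: |a_{m+1}| / |a_m| = [(m + 1)/((m+1) + 1)] · 9·2/(5·11), which tends to 18/55 as m → ∞.
Convergence for |x| · 18/55 < 1, i.e. |x| < 55/18. So R = 55/18.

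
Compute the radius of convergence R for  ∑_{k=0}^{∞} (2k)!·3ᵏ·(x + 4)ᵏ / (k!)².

Apply the ratio test: |a_{k+1}| / |a_k| = (2k+1)·(2k+2)/(k+1)² · 3, which tends to 12 as k → ∞.
Thus R = 1/(12) = 1/12.

R = 1/12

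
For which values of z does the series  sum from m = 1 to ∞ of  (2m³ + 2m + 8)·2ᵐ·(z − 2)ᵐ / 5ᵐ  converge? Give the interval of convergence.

Ratio test: |a_{m+1}/a_m| = [(2(m+1)³ + 2(m+1) + 8)/(2m³ + 2m + 8)] · 2/5 → 2/5 as m → ∞.
Convergence for |z − 2| · 2/5 < 1, i.e. |z − 2| < 5/2. So R = 5/2.
Endpoint z = 9/2: the m-th term does not approach 0; divergence by the term test.
When z = -1/2, the m-th term does not approach 0; divergence by the term test.

(-1/2, 9/2)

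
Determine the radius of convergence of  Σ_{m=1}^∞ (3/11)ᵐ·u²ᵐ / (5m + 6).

R = √33/3

Apply the ratio test: |a_{m+1}| / |a_m| = [(5m + 6)/(5(m+1) + 6)] · 3/11, which tends to 3/11 as m → ∞.
Successive powers of u differ by 2, so the series converges when |u|² · 3/11 < 1, i.e. |u| < √(11/3). So R = √33/3.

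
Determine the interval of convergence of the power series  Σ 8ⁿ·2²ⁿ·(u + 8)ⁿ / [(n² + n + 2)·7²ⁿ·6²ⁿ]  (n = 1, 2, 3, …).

[-505/8, 377/8]

The ratio of consecutive coefficients is [(n² + n + 2)/((n+1)² + (n+1) + 2)] · 8·4/(49·36) → 8/441.
Thus R = 1/(8/441) = 441/8.
When u = 377/8, absolute convergence follows by limit comparison with Σ 1/n².
Check u = -505/8: absolute convergence follows by limit comparison with Σ 1/n².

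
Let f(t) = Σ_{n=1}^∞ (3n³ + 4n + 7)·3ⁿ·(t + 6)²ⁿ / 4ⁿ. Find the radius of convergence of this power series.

R = 2√3/3

Ratio test: |a_{n+1}/a_n| = [(3(n+1)³ + 4(n+1) + 7)/(3n³ + 4n + 7)] · 3/4 → 3/4 as n → ∞.
Writing y = (t + 6)², the series in y has radius 4/3, so |t + 6| < √(4/3) and R = 2√3/3.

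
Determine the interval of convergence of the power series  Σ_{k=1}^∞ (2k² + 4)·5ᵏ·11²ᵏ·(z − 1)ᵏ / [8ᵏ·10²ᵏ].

Apply the ratio test: |a_{k+1}| / |a_k| = [(2(k+1)² + 4)/(2k² + 4)] · 5·121/(8·100), which tends to 121/160 as k → ∞.
Hence the series converges for |z − 1| < 1/(121/160) = 160/121, so the radius of convergence is 160/121.
Check z = 281/121: the terms have absolute value of order k², which does not tend to 0, so the series diverges by the divergence test.
At z = -39/121: the terms have absolute value of order k², which does not tend to 0, so the series diverges by the divergence test.

(-39/121, 281/121)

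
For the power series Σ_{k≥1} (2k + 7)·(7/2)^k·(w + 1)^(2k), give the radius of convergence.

R = √14/7

By the ratio test, |a_{k+1}/a_k| = [(2(k+1) + 7)/(2k + 7)] · 7/2 → 7/2.
Successive powers of (w + 1) differ by 2, so the series converges when |w + 1|² · 7/2 < 1, i.e. |w + 1| < √(2/7). So R = √14/7.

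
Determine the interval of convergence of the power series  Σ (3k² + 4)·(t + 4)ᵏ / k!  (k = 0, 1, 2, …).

(−∞, ∞)

Apply the ratio test: |a_{k+1}| / |a_k| = (3(k+1)² + 4)/(3k² + 4) · 1/(k+1), which tends to 0 as k → ∞.
The ratio tends to 0 regardless of t, hence R = ∞.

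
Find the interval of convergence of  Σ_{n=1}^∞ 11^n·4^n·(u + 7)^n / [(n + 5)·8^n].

[-79/11, -75/11)

Ratio test: |a_{n+1}/a_n| = [(n + 5)/((n+1) + 5)] · 11·4/8 → 11/2 as n → ∞.
Convergence for |u + 7| · 11/2 < 1, i.e. |u + 7| < 2/11. So R = 2/11.
At u = -75/11: the terms are asymptotic to a nonzero constant times 1/n, so the series diverges by limit comparison with Σ 1/n.
At u = -79/11: an alternating series whose terms decrease to 0 in absolute value, so it converges by the Leibniz criterion.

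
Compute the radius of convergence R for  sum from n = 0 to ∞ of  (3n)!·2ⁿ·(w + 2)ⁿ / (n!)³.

R = 1/54

By the ratio test, |a_{n+1}/a_n| = (3n+1)·(3n+2)·(3n+3)/(n+1)³ · 2 → 54.
Convergence for |w + 2| · 54 < 1, i.e. |w + 2| < 1/54. So R = 1/54.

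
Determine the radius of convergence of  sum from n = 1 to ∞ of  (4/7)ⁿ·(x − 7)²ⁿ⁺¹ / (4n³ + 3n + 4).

R = √7/2

Ratio test: |a_{n+1}/a_n| = [(4n³ + 3n + 4)/(4(n+1)³ + 3(n+1) + 4)] · 4/7 → 4/7 as n → ∞.
Successive powers of (x − 7) differ by 2, so the series converges when |x − 7|² · 4/7 < 1, i.e. |x − 7| < √(7/4). So R = √7/2.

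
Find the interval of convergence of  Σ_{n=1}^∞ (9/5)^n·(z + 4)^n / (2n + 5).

[-41/9, -31/9)

The ratio of consecutive coefficients is [(2n + 5)/(2(n+1) + 5)] · 9/5 → 9/5.
Convergence for |z + 4| · 9/5 < 1, i.e. |z + 4| < 5/9. So R = 5/9.
Check z = -31/9: the terms are asymptotic to a nonzero constant times 1/n, so the series diverges by limit comparison with Σ 1/n.
Endpoint z = -41/9: convergence follows from the alternating series test (terms decrease monotonically to 0).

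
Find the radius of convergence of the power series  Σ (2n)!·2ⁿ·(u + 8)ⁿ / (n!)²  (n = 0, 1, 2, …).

R = 1/8

Apply the ratio test: |a_{n+1}| / |a_n| = (2n+1)·(2n+2)/(n+1)² · 2, which tends to 8 as n → ∞.
Convergence for |u + 8| · 8 < 1, i.e. |u + 8| < 1/8. So R = 1/8.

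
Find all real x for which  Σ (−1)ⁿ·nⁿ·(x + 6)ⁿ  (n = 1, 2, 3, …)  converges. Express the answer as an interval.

Applying the root test, |a_n|^(1/n) = n → ∞.
Since the n-th root of |a_n| is unbounded, the series converges only at x = -6; R = 0.

{-6}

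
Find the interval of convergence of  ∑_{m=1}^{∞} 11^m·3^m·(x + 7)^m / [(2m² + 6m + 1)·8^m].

Ratio test: |a_{m+1}/a_m| = [(2m² + 6m + 1)/(2(m+1)² + 6(m+1) + 1)] · 11·3/8 → 33/8 as m → ∞.
Hence the series converges for |x + 7| < 1/(33/8) = 8/33, so the radius of convergence is 8/33.
Endpoint x = -223/33: absolute convergence follows by limit comparison with Σ 1/m².
Endpoint x = -239/33: the series is dominated by a constant times Σ 1/m², which converges (p = 2 > 1).

[-239/33, -223/33]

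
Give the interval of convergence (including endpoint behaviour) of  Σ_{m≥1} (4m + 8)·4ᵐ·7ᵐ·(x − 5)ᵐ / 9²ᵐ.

(59/28, 221/28)

Apply the ratio test: |a_{m+1}| / |a_m| = [(4(m+1) + 8)/(4m + 8)] · 4·7/81, which tends to 28/81 as m → ∞.
Hence the series converges for |x − 5| < 1/(28/81) = 81/28, so the radius of convergence is 81/28.
At x = 221/28: the m-th term does not approach 0; divergence by the term test.
At x = 59/28: the terms have absolute value of order m, which does not tend to 0, so the series diverges by the divergence test.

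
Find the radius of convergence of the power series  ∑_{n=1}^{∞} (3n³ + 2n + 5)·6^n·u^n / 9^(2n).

Ratio test: |a_{n+1}/a_n| = [(3(n+1)³ + 2(n+1) + 5)/(3n³ + 2n + 5)] · 6/81 → 2/27 as n → ∞.
The series converges when 2/27 · |u| < 1, giving R = 27/2.

R = 27/2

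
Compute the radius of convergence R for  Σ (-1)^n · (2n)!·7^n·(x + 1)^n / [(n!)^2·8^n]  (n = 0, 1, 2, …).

R = 2/7

Ratio test: |a_{n+1}/a_n| = (2n+1)·(2n+2)/(n+1)² · 7/8 → 7/2 as n → ∞.
The series converges when 7/2 · |x + 1| < 1, giving R = 2/7.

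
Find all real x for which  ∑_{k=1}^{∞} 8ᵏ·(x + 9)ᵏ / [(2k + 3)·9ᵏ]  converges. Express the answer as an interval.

[-81/8, -63/8)

Ratio test: |a_{k+1}/a_k| = [(2k + 3)/(2(k+1) + 3)] · 8/9 → 8/9 as k → ∞.
The series converges when 8/9 · |x + 9| < 1, giving R = 9/8.
Endpoint x = -63/8: the terms behave like c/k; limit comparison with the harmonic series gives divergence.
Check x = -81/8: convergence follows from the alternating series test (terms decrease monotonically to 0).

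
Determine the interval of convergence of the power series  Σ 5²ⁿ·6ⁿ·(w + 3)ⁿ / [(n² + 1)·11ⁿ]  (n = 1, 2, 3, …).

[-461/150, -439/150]

Ratio test: |a_{n+1}/a_n| = [(n² + 1)/((n+1)² + 1)] · 25·6/11 → 150/11 as n → ∞.
Convergence for |w + 3| · 150/11 < 1, i.e. |w + 3| < 11/150. So R = 11/150.
At w = -439/150: the terms are on the order of 1/n², so the series converges absolutely by comparison with the p-series (p = 2 > 1).
When w = -461/150, the terms are on the order of 1/n², so the series converges absolutely by comparison with the p-series (p = 2 > 1).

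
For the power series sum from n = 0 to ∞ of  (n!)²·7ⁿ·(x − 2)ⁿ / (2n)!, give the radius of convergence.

Apply the ratio test: |a_{n+1}| / |a_n| = (n+1)²/[(2n+1)·(2n+2)] · 7, which tends to 7/4 as n → ∞.
The series converges when 7/4 · |x − 2| < 1, giving R = 4/7.

R = 4/7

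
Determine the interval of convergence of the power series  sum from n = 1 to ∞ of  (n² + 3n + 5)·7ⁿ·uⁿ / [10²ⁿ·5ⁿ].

(-500/7, 500/7)

Apply the ratio test: |a_{n+1}| / |a_n| = [((n+1)² + 3(n+1) + 5)/(n² + 3n + 5)] · 7/(100·5), which tends to 7/500 as n → ∞.
Convergence for |u| · 7/500 < 1, i.e. |u| < 500/7. So R = 500/7.
Check u = 500/7: the terms do not tend to 0, so the series diverges.
Check u = -500/7: the n-th term does not approach 0; divergence by the term test.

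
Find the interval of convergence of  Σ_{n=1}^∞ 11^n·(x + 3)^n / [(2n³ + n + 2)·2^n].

The ratio of consecutive coefficients is [(2n³ + n + 2)/(2(n+1)³ + (n+1) + 2)] · 11/2 → 11/2.
Thus R = 1/(11/2) = 2/11.
At x = -31/11: the terms are on the order of 1/n³, so the series converges absolutely by comparison with the p-series (p = 3 > 1).
At x = -35/11: absolute convergence follows by limit comparison with Σ 1/n³.

[-35/11, -31/11]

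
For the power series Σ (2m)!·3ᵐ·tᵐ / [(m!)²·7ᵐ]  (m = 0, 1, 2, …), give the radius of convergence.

By the ratio test, |a_{m+1}/a_m| = (2m+1)·(2m+2)/(m+1)² · 3/7 → 12/7.
Hence the series converges for |t| < 1/(12/7) = 7/12, so the radius of convergence is 7/12.

R = 7/12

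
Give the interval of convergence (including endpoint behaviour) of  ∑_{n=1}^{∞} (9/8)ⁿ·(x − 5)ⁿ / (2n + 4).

By the ratio test, |a_{n+1}/a_n| = [(2n + 4)/(2(n+1) + 4)] · 9/8 → 9/8.
Thus R = 1/(9/8) = 8/9.
Check x = 53/9: comparison with the harmonic series Σ 1/n shows the series diverges.
When x = 37/9, convergence follows from the alternating series test (terms decrease monotonically to 0).

[37/9, 53/9)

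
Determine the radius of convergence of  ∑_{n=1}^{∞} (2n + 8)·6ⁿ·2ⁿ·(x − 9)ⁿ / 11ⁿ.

Apply the ratio test: |a_{n+1}| / |a_n| = [(2(n+1) + 8)/(2n + 8)] · 6·2/11, which tends to 12/11 as n → ∞.
Thus R = 1/(12/11) = 11/12.

R = 11/12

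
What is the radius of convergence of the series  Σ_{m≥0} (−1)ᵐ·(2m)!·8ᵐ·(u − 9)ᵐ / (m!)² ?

R = 1/32

Ratio test: |a_{m+1}/a_m| = (2m+1)·(2m+2)/(m+1)² · 8 → 32 as m → ∞.
Thus R = 1/(32) = 1/32.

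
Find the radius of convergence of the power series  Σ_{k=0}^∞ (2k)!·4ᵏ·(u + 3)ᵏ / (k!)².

R = 1/16

The ratio of consecutive coefficients is (2k+1)·(2k+2)/(k+1)² · 4 → 16.
Convergence for |u + 3| · 16 < 1, i.e. |u + 3| < 1/16. So R = 1/16.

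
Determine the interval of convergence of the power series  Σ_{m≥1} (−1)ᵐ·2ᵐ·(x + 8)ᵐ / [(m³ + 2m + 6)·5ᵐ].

[-21/2, -11/2]

Apply the ratio test: |a_{m+1}| / |a_m| = [(m³ + 2m + 6)/((m+1)³ + 2(m+1) + 6)] · 2/5, which tends to 2/5 as m → ∞.
The series converges when 2/5 · |x + 8| < 1, giving R = 5/2.
At x = -11/2: absolute convergence follows by limit comparison with Σ 1/m³.
When x = -21/2, the series is dominated by a constant times Σ 1/m³, which converges (p = 3 > 1).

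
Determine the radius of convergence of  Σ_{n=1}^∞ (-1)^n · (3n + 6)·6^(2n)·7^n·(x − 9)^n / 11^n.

R = 11/252

Ratio test: |a_{n+1}/a_n| = [(3(n+1) + 6)/(3n + 6)] · 36·7/11 → 252/11 as n → ∞.
The series converges when 252/11 · |x − 9| < 1, giving R = 11/252.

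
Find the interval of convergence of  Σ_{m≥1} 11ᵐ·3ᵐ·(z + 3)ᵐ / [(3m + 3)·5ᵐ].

[-104/33, -94/33)

Apply the ratio test: |a_{m+1}| / |a_m| = [(3m + 3)/(3(m+1) + 3)] · 11·3/5, which tends to 33/5 as m → ∞.
Hence the series converges for |z + 3| < 1/(33/5) = 5/33, so the radius of convergence is 5/33.
At z = -94/33: the terms behave like c/m; limit comparison with the harmonic series gives divergence.
At z = -104/33: an alternating series whose terms decrease to 0 in absolute value, so it converges by the Leibniz criterion.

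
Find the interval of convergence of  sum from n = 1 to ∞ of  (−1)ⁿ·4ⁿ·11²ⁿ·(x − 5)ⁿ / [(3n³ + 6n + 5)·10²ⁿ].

Apply the ratio test: |a_{n+1}| / |a_n| = [(3n³ + 6n + 5)/(3(n+1)³ + 6(n+1) + 5)] · 4·121/100, which tends to 121/25 as n → ∞.
Hence the series converges for |x − 5| < 1/(121/25) = 25/121, so the radius of convergence is 25/121.
When x = 630/121, the terms are on the order of 1/n³, so the series converges absolutely by comparison with the p-series (p = 3 > 1).
Endpoint x = 580/121: the terms are on the order of 1/n³, so the series converges absolutely by comparison with the p-series (p = 3 > 1).

[580/121, 630/121]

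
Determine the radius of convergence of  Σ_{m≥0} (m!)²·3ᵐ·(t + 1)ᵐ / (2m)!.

R = 4/3

Ratio test: |a_{m+1}/a_m| = (m+1)²/[(2m+1)·(2m+2)] · 3 → 3/4 as m → ∞.
Convergence for |t + 1| · 3/4 < 1, i.e. |t + 1| < 4/3. So R = 4/3.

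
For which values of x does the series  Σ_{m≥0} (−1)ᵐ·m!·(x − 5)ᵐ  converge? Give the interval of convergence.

By the ratio test, |a_{m+1}/a_m| = (m+1) → ∞.
Since the ratio → ∞, the series diverges for every x ≠ 5, and R = 0.

{5}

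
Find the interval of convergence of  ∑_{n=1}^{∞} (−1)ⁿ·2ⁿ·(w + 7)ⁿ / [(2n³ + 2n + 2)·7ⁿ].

[-21/2, -7/2]

The ratio of consecutive coefficients is [(2n³ + 2n + 2)/(2(n+1)³ + 2(n+1) + 2)] · 2/7 → 2/7.
Hence the series converges for |w + 7| < 1/(2/7) = 7/2, so the radius of convergence is 7/2.
At w = -7/2: the series is dominated by a constant times Σ 1/n³, which converges (p = 3 > 1).
Check w = -21/2: the series is dominated by a constant times Σ 1/n³, which converges (p = 3 > 1).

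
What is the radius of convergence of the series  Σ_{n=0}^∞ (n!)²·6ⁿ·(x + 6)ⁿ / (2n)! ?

Apply the ratio test: |a_{n+1}| / |a_n| = (n+1)²/[(2n+1)·(2n+2)] · 6, which tends to 3/2 as n → ∞.
The series converges when 3/2 · |x + 6| < 1, giving R = 2/3.

R = 2/3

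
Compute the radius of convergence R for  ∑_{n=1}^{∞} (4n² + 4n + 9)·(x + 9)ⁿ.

Apply the ratio test: |a_{n+1}| / |a_n| = (4(n+1)² + 4(n+1) + 9)/(4n² + 4n + 9), which tends to 1 as n → ∞.
So the series converges when |x + 9| < 1 and diverges when |x + 9| > 1; R = 1.

R = 1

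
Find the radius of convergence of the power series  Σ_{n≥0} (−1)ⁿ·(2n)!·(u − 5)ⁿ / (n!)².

R = 1/4

Ratio test: |a_{n+1}/a_n| = (2n+1)·(2n+2)/(n+1)² → 4 as n → ∞.
Thus R = 1/(4) = 1/4.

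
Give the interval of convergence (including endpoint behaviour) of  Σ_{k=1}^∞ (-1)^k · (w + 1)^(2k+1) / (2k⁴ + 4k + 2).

[-2, 0]

By the ratio test, |a_{k+1}/a_k| = (2k⁴ + 4k + 2)/(2(k+1)⁴ + 4(k+1) + 2) → 1.
Since the exponent of (w + 1) increases by 2 each term, convergence requires |w + 1|² < 1, hence R = 1.
When w = 0, the terms are on the order of 1/k⁴, so the series converges absolutely by comparison with the p-series (p = 4 > 1).
Check w = -2: the series is dominated by a constant times Σ 1/k⁴, which converges (p = 4 > 1).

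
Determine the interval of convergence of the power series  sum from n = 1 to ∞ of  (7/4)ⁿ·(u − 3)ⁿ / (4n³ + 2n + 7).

[17/7, 25/7]

Apply the ratio test: |a_{n+1}| / |a_n| = [(4n³ + 2n + 7)/(4(n+1)³ + 2(n+1) + 7)] · 7/4, which tends to 7/4 as n → ∞.
Convergence for |u − 3| · 7/4 < 1, i.e. |u − 3| < 4/7. So R = 4/7.
At u = 25/7: absolute convergence follows by limit comparison with Σ 1/n³.
At u = 17/7: absolute convergence follows by limit comparison with Σ 1/n³.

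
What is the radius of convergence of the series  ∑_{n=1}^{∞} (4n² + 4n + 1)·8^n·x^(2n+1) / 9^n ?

The ratio of consecutive coefficients is [(4(n+1)² + 4(n+1) + 1)/(4n² + 4n + 1)] · 8/9 → 8/9.
Since the exponent of x increases by 2 each term, convergence requires |x|² < 9/8, hence R = 3√2/4.

R = 3√2/4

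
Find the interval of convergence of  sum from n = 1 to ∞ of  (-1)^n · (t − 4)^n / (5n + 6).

Ratio test: |a_{n+1}/a_n| = (5n + 6)/(5(n+1) + 6) → 1 as n → ∞.
Convergence for |t − 4| < 1, so R = 1.
Endpoint t = 5: an alternating series whose terms decrease to 0 in absolute value, so it converges by the Leibniz criterion.
Endpoint t = 3: the terms are asymptotic to a nonzero constant times 1/n, so the series diverges by limit comparison with Σ 1/n.

(3, 5]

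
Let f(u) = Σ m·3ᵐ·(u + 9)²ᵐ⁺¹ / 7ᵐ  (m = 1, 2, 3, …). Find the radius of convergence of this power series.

R = √21/3

Apply the ratio test: |a_{m+1}| / |a_m| = [(m+1)/m] · 3/7, which tends to 3/7 as m → ∞.
Successive powers of (u + 9) differ by 2, so the series converges when |u + 9|² · 3/7 < 1, i.e. |u + 9| < √(7/3). So R = √21/3.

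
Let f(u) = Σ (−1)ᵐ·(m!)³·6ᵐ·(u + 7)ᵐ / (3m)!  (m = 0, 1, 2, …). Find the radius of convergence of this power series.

R = 9/2

Ratio test: |a_{m+1}/a_m| = (m+1)³/[(3m+1)·(3m+2)·(3m+3)] · 6 → 2/9 as m → ∞.
Hence the series converges for |u + 7| < 1/(2/9) = 9/2, so the radius of convergence is 9/2.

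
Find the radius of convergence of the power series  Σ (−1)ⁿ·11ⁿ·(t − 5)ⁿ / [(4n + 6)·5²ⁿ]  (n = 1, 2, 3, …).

R = 25/11

By the ratio test, |a_{n+1}/a_n| = [(4n + 6)/(4(n+1) + 6)] · 11/25 → 11/25.
Hence the series converges for |t − 5| < 1/(11/25) = 25/11, so the radius of convergence is 25/11.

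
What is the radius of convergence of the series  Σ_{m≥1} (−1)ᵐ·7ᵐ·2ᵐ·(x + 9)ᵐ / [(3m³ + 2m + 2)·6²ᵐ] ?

Ratio test: |a_{m+1}/a_m| = [(3m³ + 2m + 2)/(3(m+1)³ + 2(m+1) + 2)] · 7·2/36 → 7/18 as m → ∞.
Thus R = 1/(7/18) = 18/7.

R = 18/7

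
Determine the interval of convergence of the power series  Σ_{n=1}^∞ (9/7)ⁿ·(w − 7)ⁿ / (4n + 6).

[56/9, 70/9)

The ratio of consecutive coefficients is [(4n + 6)/(4(n+1) + 6)] · 9/7 → 9/7.
Convergence for |w − 7| · 9/7 < 1, i.e. |w − 7| < 7/9. So R = 7/9.
At w = 70/9: comparison with the harmonic series Σ 1/n shows the series diverges.
At w = 56/9: the terms alternate in sign and decrease monotonically to 0 in absolute value (size ~ c/n), so the alternating series test gives convergence.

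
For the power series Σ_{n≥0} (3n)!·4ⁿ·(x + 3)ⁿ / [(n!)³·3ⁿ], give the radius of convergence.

R = 1/36

Ratio test: |a_{n+1}/a_n| = (3n+1)·(3n+2)·(3n+3)/(n+1)³ · 4/3 → 36 as n → ∞.
Convergence for |x + 3| · 36 < 1, i.e. |x + 3| < 1/36. So R = 1/36.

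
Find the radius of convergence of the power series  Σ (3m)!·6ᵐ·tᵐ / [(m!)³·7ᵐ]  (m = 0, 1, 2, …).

R = 7/162

The ratio of consecutive coefficients is (3m+1)·(3m+2)·(3m+3)/(m+1)³ · 6/7 → 162/7.
Thus R = 1/(162/7) = 7/162.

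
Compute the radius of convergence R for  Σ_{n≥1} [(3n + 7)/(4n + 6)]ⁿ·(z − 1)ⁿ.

R = 4/3

By the Cauchy root test, |a_n|^(1/n) = (3n + 7)/(4n + 6) → 3/4.
Hence the series converges for |z − 1| < 1/(3/4) = 4/3, so the radius of convergence is 4/3.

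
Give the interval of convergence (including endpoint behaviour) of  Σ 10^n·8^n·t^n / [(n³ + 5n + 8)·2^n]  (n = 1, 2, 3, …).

[-1/40, 1/40]

The ratio of consecutive coefficients is [(n³ + 5n + 8)/((n+1)³ + 5(n+1) + 8)] · 10·8/2 → 40.
The series converges when 40 · |t| < 1, giving R = 1/40.
Check t = 1/40: absolute convergence follows by limit comparison with Σ 1/n³.
Endpoint t = -1/40: the terms are on the order of 1/n³, so the series converges absolutely by comparison with the p-series (p = 3 > 1).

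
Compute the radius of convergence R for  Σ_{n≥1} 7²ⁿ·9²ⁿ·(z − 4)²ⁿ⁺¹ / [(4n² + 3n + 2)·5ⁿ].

R = √5/63

Apply the ratio test: |a_{n+1}| / |a_n| = [(4n² + 3n + 2)/(4(n+1)² + 3(n+1) + 2)] · 49·81/5, which tends to 3969/5 as n → ∞.
Writing y = (z − 4)², the series in y has radius 5/3969, so |z − 4| < √(5/3969) and R = √5/63.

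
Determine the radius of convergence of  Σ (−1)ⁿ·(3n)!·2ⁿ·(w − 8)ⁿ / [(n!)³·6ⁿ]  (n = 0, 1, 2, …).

Apply the ratio test: |a_{n+1}| / |a_n| = (3n+1)·(3n+2)·(3n+3)/(n+1)³ · 2/6, which tends to 9 as n → ∞.
Thus R = 1/(9) = 1/9.

R = 1/9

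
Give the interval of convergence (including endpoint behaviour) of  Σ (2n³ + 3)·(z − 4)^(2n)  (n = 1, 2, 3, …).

Apply the ratio test: |a_{n+1}| / |a_n| = (2(n+1)³ + 3)/(2n³ + 3), which tends to 1 as n → ∞.
Successive powers of (z − 4) differ by 2, so the series converges when |z − 4|² · 1 < 1, i.e. |z − 4| < √(1) = 1. So R = 1.
Endpoint z = 5: the terms have absolute value of order n³, which does not tend to 0, so the series diverges by the divergence test.
When z = 3, the terms do not tend to 0, so the series diverges.

(3, 5)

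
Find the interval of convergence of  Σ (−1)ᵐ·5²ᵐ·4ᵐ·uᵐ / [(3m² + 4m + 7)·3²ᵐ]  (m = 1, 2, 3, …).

[-9/100, 9/100]

The ratio of consecutive coefficients is [(3m² + 4m + 7)/(3(m+1)² + 4(m+1) + 7)] · 25·4/9 → 100/9.
Thus R = 1/(100/9) = 9/100.
At u = 9/100: the series is dominated by a constant times Σ 1/m², which converges (p = 2 > 1).
Check u = -9/100: the terms are on the order of 1/m², so the series converges absolutely by comparison with the p-series (p = 2 > 1).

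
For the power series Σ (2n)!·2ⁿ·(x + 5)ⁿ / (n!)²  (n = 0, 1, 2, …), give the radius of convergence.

By the ratio test, |a_{n+1}/a_n| = (2n+1)·(2n+2)/(n+1)² · 2 → 8.
The series converges when 8 · |x + 5| < 1, giving R = 1/8.

R = 1/8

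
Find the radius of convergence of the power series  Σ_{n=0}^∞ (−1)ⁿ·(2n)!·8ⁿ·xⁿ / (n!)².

Ratio test: |a_{n+1}/a_n| = (2n+1)·(2n+2)/(n+1)² · 8 → 32 as n → ∞.
Thus R = 1/(32) = 1/32.

R = 1/32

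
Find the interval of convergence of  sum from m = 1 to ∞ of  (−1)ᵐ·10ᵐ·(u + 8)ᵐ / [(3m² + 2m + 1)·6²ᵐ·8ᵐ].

The ratio of consecutive coefficients is [(3m² + 2m + 1)/(3(m+1)² + 2(m+1) + 1)] · 10/(36·8) → 5/144.
Hence the series converges for |u + 8| < 1/(5/144) = 144/5, so the radius of convergence is 144/5.
Endpoint u = 104/5: the terms are on the order of 1/m², so the series converges absolutely by comparison with the p-series (p = 2 > 1).
At u = -184/5: absolute convergence follows by limit comparison with Σ 1/m².

[-184/5, 104/5]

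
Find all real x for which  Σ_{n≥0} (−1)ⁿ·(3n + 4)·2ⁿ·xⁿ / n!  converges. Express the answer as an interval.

Ratio test: |a_{n+1}/a_n| = (3(n+1) + 4)/(3n + 4) · 2 · 1/(n+1) → 0 as n → ∞.
The limit is 0, so the series converges for all x; R = ∞.

(−∞, ∞)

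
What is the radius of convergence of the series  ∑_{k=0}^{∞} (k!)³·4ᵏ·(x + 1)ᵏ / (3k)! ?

Apply the ratio test: |a_{k+1}| / |a_k| = (k+1)³/[(3k+1)·(3k+2)·(3k+3)] · 4, which tends to 4/27 as k → ∞.
Hence the series converges for |x + 1| < 1/(4/27) = 27/4, so the radius of convergence is 27/4.

R = 27/4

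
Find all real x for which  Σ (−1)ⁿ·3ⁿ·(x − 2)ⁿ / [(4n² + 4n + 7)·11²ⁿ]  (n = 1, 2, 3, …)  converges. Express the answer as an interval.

[-115/3, 127/3]

Apply the ratio test: |a_{n+1}| / |a_n| = [(4n² + 4n + 7)/(4(n+1)² + 4(n+1) + 7)] · 3/121, which tends to 3/121 as n → ∞.
Convergence for |x − 2| · 3/121 < 1, i.e. |x − 2| < 121/3. So R = 121/3.
Check x = 127/3: the terms are on the order of 1/n², so the series converges absolutely by comparison with the p-series (p = 2 > 1).
Endpoint x = -115/3: the terms are on the order of 1/n², so the series converges absolutely by comparison with the p-series (p = 2 > 1).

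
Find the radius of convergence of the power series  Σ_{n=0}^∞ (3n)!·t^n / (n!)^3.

Ratio test: |a_{n+1}/a_n| = (3n+1)·(3n+2)·(3n+3)/(n+1)³ → 27 as n → ∞.
Hence the series converges for |t| < 1/(27) = 1/27, so the radius of convergence is 1/27.

R = 1/27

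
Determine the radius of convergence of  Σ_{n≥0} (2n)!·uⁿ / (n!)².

By the ratio test, |a_{n+1}/a_n| = (2n+1)·(2n+2)/(n+1)² → 4.
Convergence for |u| · 4 < 1, i.e. |u| < 1/4. So R = 1/4.

R = 1/4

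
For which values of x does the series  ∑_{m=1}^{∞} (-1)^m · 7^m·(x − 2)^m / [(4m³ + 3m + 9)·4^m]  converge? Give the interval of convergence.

The ratio of consecutive coefficients is [(4m³ + 3m + 9)/(4(m+1)³ + 3(m+1) + 9)] · 7/4 → 7/4.
The series converges when 7/4 · |x − 2| < 1, giving R = 4/7.
Check x = 18/7: the terms are on the order of 1/m³, so the series converges absolutely by comparison with the p-series (p = 3 > 1).
Endpoint x = 10/7: absolute convergence follows by limit comparison with Σ 1/m³.

[10/7, 18/7]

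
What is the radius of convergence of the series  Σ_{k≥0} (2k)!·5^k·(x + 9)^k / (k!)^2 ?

By the ratio test, |a_{k+1}/a_k| = (2k+1)·(2k+2)/(k+1)² · 5 → 20.
Thus R = 1/(20) = 1/20.

R = 1/20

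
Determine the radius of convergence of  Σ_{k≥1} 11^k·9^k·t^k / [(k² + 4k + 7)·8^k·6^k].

R = 16/33

Apply the ratio test: |a_{k+1}| / |a_k| = [(k² + 4k + 7)/((k+1)² + 4(k+1) + 7)] · 11·9/(8·6), which tends to 33/16 as k → ∞.
The series converges when 33/16 · |t| < 1, giving R = 16/33.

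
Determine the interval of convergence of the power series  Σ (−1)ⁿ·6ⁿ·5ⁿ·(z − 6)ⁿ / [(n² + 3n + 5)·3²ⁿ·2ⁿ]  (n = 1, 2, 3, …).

The ratio of consecutive coefficients is [(n² + 3n + 5)/((n+1)² + 3(n+1) + 5)] · 6·5/(9·2) → 5/3.
Thus R = 1/(5/3) = 3/5.
At z = 33/5: absolute convergence follows by limit comparison with Σ 1/n².
At z = 27/5: absolute convergence follows by limit comparison with Σ 1/n².

[27/5, 33/5]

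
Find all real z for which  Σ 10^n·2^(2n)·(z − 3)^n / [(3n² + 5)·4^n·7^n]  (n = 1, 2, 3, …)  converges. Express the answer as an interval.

The ratio of consecutive coefficients is [(3n² + 5)/(3(n+1)² + 5)] · 10·4/(4·7) → 10/7.
Thus R = 1/(10/7) = 7/10.
Check z = 37/10: absolute convergence follows by limit comparison with Σ 1/n².
Check z = 23/10: absolute convergence follows by limit comparison with Σ 1/n².

[23/10, 37/10]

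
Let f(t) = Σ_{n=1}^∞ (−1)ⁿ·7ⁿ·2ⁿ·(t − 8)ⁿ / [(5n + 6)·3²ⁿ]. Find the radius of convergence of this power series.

R = 9/14

The ratio of consecutive coefficients is [(5n + 6)/(5(n+1) + 6)] · 7·2/9 → 14/9.
Thus R = 1/(14/9) = 9/14.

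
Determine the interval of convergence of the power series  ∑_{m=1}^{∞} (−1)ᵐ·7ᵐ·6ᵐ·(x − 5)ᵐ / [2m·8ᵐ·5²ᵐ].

(5/21, 205/21]

By the ratio test, |a_{m+1}/a_m| = [2m/2(m+1)] · 7·6/(8·25) → 21/100.
Thus R = 1/(21/100) = 100/21.
Endpoint x = 205/21: an alternating series whose terms decrease to 0 in absolute value, so it converges by the Leibniz criterion.
Endpoint x = 5/21: the terms behave like c/m; limit comparison with the harmonic series gives divergence.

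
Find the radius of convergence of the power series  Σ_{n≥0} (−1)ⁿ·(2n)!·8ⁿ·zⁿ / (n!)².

R = 1/32

Apply the ratio test: |a_{n+1}| / |a_n| = (2n+1)·(2n+2)/(n+1)² · 8, which tends to 32 as n → ∞.
Thus R = 1/(32) = 1/32.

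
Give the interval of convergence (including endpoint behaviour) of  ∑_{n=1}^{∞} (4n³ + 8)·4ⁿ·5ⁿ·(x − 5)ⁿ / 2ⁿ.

The ratio of consecutive coefficients is [(4(n+1)³ + 8)/(4n³ + 8)] · 4·5/2 → 10.
Convergence for |x − 5| · 10 < 1, i.e. |x − 5| < 1/10. So R = 1/10.
Endpoint x = 51/10: the n-th term does not approach 0; divergence by the term test.
When x = 49/10, the terms have absolute value of order n³, which does not tend to 0, so the series diverges by the divergence test.

(49/10, 51/10)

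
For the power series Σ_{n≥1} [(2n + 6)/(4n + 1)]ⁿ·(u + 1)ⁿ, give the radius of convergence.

R = 2

Root test: |a_n|^(1/n) = (2n + 6)/(4n + 1) → 1/2.
Convergence for |u + 1| · 1/2 < 1, i.e. |u + 1| < 2. So R = 2.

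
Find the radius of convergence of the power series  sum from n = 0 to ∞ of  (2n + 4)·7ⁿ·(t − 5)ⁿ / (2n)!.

R = ∞

Apply the ratio test: |a_{n+1}| / |a_n| = (2(n+1) + 4)/(2n + 4) · 7 · 1/[(2n+1)·(2n+2)], which tends to 0 as n → ∞.
Since the limit is 0 < 1 for every t, the series converges on all of ℝ and R = ∞.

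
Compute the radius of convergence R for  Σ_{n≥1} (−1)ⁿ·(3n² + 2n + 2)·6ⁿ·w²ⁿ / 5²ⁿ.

The ratio of consecutive coefficients is [(3(n+1)² + 2(n+1) + 2)/(3n² + 2n + 2)] · 6/25 → 6/25.
Writing y = w², the series in y has radius 25/6, so |w| < √(25/6) and R = 5√6/6.

R = 5√6/6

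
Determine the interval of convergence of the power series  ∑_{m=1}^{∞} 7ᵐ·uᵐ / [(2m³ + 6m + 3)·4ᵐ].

Apply the ratio test: |a_{m+1}| / |a_m| = [(2m³ + 6m + 3)/(2(m+1)³ + 6(m+1) + 3)] · 7/4, which tends to 7/4 as m → ∞.
Thus R = 1/(7/4) = 4/7.
Endpoint u = 4/7: absolute convergence follows by limit comparison with Σ 1/m³.
When u = -4/7, the terms are on the order of 1/m³, so the series converges absolutely by comparison with the p-series (p = 3 > 1).

[-4/7, 4/7]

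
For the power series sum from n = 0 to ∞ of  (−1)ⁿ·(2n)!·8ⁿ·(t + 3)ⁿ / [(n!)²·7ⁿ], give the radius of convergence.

R = 7/32

The ratio of consecutive coefficients is (2n+1)·(2n+2)/(n+1)² · 8/7 → 32/7.
Hence the series converges for |t + 3| < 1/(32/7) = 7/32, so the radius of convergence is 7/32.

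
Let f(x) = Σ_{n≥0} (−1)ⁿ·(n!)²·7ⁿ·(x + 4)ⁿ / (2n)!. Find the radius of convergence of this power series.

R = 4/7

Ratio test: |a_{n+1}/a_n| = (n+1)²/[(2n+1)·(2n+2)] · 7 → 7/4 as n → ∞.
Thus R = 1/(7/4) = 4/7.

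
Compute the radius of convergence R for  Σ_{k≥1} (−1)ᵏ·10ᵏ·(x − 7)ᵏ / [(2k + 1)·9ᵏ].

Apply the ratio test: |a_{k+1}| / |a_k| = [(2k + 1)/(2(k+1) + 1)] · 10/9, which tends to 10/9 as k → ∞.
Hence the series converges for |x − 7| < 1/(10/9) = 9/10, so the radius of convergence is 9/10.

R = 9/10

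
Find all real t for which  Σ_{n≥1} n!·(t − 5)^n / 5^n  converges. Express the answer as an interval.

{5}

Apply the ratio test: |a_{n+1}| / |a_n| = (n+1) · 1/5, which tends to ∞ as n → ∞.
Since the ratio → ∞, the series diverges for every t ≠ 5, and R = 0.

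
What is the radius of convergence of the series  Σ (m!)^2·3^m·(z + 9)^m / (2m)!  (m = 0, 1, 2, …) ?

The ratio of consecutive coefficients is (m+1)²/[(2m+1)·(2m+2)] · 3 → 3/4.
Hence the series converges for |z + 9| < 1/(3/4) = 4/3, so the radius of convergence is 4/3.

R = 4/3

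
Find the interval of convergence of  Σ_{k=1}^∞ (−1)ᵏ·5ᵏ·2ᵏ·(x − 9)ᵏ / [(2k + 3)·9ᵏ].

Ratio test: |a_{k+1}/a_k| = [(2k + 3)/(2(k+1) + 3)] · 5·2/9 → 10/9 as k → ∞.
Hence the series converges for |x − 9| < 1/(10/9) = 9/10, so the radius of convergence is 9/10.
At x = 99/10: an alternating series whose terms decrease to 0 in absolute value, so it converges by the Leibniz criterion.
Endpoint x = 81/10: comparison with the harmonic series Σ 1/k shows the series diverges.

(81/10, 99/10]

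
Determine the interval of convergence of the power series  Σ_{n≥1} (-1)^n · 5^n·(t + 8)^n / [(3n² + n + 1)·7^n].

Apply the ratio test: |a_{n+1}| / |a_n| = [(3n² + n + 1)/(3(n+1)² + (n+1) + 1)] · 5/7, which tends to 5/7 as n → ∞.
Hence the series converges for |t + 8| < 1/(5/7) = 7/5, so the radius of convergence is 7/5.
At t = -33/5: the terms are on the order of 1/n², so the series converges absolutely by comparison with the p-series (p = 2 > 1).
When t = -47/5, the series is dominated by a constant times Σ 1/n², which converges (p = 2 > 1).

[-47/5, -33/5]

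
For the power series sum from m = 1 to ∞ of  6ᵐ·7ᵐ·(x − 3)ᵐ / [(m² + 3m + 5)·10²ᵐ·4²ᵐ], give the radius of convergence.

Ratio test: |a_{m+1}/a_m| = [(m² + 3m + 5)/((m+1)² + 3(m+1) + 5)] · 6·7/(100·16) → 21/800 as m → ∞.
Hence the series converges for |x − 3| < 1/(21/800) = 800/21, so the radius of convergence is 800/21.

R = 800/21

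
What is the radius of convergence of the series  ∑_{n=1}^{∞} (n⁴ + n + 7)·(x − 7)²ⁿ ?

The ratio of consecutive coefficients is ((n+1)⁴ + (n+1) + 7)/(n⁴ + n + 7) → 1.
Writing y = (x − 7)², the series in y has radius 1, so |x − 7| < √(1) = 1 and R = 1.

R = 1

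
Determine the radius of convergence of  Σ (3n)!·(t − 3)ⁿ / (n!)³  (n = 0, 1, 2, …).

R = 1/27

Ratio test: |a_{n+1}/a_n| = (3n+1)·(3n+2)·(3n+3)/(n+1)³ → 27 as n → ∞.
The series converges when 27 · |t − 3| < 1, giving R = 1/27.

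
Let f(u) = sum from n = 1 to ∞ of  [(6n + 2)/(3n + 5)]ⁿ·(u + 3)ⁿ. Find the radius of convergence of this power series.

R = 1/2

Applying the root test, |a_n|^(1/n) = (6n + 2)/(3n + 5) → 2.
Convergence for |u + 3| · 2 < 1, i.e. |u + 3| < 1/2. So R = 1/2.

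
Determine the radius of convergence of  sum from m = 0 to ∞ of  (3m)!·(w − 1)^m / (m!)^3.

By the ratio test, |a_{m+1}/a_m| = (3m+1)·(3m+2)·(3m+3)/(m+1)³ → 27.
Convergence for |w − 1| · 27 < 1, i.e. |w − 1| < 1/27. So R = 1/27.

R = 1/27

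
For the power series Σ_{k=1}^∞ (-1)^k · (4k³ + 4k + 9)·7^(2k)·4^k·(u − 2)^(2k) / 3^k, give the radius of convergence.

By the ratio test, |a_{k+1}/a_k| = [(4(k+1)³ + 4(k+1) + 9)/(4k³ + 4k + 9)] · 49·4/3 → 196/3.
Since the exponent of (u − 2) increases by 2 each term, convergence requires |u − 2|² < 3/196, hence R = √3/14.

R = √3/14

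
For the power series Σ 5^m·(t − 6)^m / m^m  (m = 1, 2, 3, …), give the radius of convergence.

By the Cauchy root test, |a_m|^(1/m) = 5/m → 0.
The limit is 0 for every t, so R = ∞.

R = ∞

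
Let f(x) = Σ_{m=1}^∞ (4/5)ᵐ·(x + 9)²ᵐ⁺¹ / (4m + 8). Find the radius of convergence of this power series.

R = √5/2

The ratio of consecutive coefficients is [(4m + 8)/(4(m+1) + 8)] · 4/5 → 4/5.
Successive powers of (x + 9) differ by 2, so the series converges when |x + 9|² · 4/5 < 1, i.e. |x + 9| < √(5/4). So R = √5/2.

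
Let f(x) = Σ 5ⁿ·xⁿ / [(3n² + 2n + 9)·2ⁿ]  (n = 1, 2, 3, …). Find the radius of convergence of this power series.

R = 2/5

Ratio test: |a_{n+1}/a_n| = [(3n² + 2n + 9)/(3(n+1)² + 2(n+1) + 9)] · 5/2 → 5/2 as n → ∞.
Thus R = 1/(5/2) = 2/5.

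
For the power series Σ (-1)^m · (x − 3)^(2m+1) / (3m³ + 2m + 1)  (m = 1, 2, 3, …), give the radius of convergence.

R = 1

Apply the ratio test: |a_{m+1}| / |a_m| = (3m³ + 2m + 1)/(3(m+1)³ + 2(m+1) + 1), which tends to 1 as m → ∞.
Writing y = (x − 3)², the series in y has radius 1, so |x − 3| < √(1) = 1 and R = 1.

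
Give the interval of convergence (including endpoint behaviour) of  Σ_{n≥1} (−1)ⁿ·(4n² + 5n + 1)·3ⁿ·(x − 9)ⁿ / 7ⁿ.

Ratio test: |a_{n+1}/a_n| = [(4(n+1)² + 5(n+1) + 1)/(4n² + 5n + 1)] · 3/7 → 3/7 as n → ∞.
Thus R = 1/(3/7) = 7/3.
When x = 34/3, the n-th term does not approach 0; divergence by the term test.
Endpoint x = 20/3: the n-th term does not approach 0; divergence by the term test.

(20/3, 34/3)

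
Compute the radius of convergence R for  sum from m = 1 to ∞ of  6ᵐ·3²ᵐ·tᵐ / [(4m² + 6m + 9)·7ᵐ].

Apply the ratio test: |a_{m+1}| / |a_m| = [(4m² + 6m + 9)/(4(m+1)² + 6(m+1) + 9)] · 6·9/7, which tends to 54/7 as m → ∞.
Convergence for |t| · 54/7 < 1, i.e. |t| < 7/54. So R = 7/54.

R = 7/54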